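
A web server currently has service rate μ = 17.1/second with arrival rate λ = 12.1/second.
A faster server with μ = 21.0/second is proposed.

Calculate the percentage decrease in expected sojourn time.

System 1: ρ₁ = 12.1/17.1 = 0.7076, W₁ = 1/(17.1-12.1) = 0.20000
System 2: ρ₂ = 12.1/21.0 = 0.5762, W₂ = 1/(21.0-12.1) = 0.11236
Improvement: (W₁-W₂)/W₁ = (0.20000-0.11236)/0.20000 = 43.82%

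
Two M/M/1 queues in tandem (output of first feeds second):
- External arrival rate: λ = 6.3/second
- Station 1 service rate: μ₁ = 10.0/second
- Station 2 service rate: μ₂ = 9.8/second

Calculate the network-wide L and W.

By Jackson's theorem, each station behaves as independent M/M/1.
Station 1: ρ₁ = 6.3/10.0 = 0.6300, L₁ = ρ₁/(1-ρ₁) = λ/(μ₁-λ) = 6.3/3.70 = 1.7027
Station 2: ρ₂ = 6.3/9.8 = 0.6429, L₂ = ρ₂/(1-ρ₂) = λ/(μ₂-λ) = 6.3/3.50 = 1.8000
Total: L = L₁ + L₂ = 1.7027 + 1.8000 = 3.5027
W = L/λ = 3.5027/6.3 = 0.5560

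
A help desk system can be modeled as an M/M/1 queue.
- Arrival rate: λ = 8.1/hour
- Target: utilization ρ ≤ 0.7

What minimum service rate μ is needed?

ρ = λ/μ, so μ = λ/ρ
μ ≥ 8.1/0.7 = 11.5714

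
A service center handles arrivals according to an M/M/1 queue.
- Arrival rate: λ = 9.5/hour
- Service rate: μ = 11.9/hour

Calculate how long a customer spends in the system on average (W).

First, compute utilization: ρ = λ/μ = 9.5/11.9 = 0.7983
For M/M/1: W = 1/(μ-λ)
W = 1/(11.9-9.5) = 1/2.40
W = 0.4167 hours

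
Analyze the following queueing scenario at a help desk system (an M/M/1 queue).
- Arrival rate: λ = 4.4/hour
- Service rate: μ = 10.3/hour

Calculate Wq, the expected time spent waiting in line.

First, compute utilization: ρ = λ/μ = 4.4/10.3 = 0.4272
For M/M/1: Wq = λ/(μ(μ-λ))
Wq = 4.4/(10.3 × (10.3-4.4))
Wq = 4.4/(10.3 × 5.90)
Wq = 0.07240 hours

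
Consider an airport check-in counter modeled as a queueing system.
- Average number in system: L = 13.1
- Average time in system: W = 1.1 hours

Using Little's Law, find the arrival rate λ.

Little's Law: L = λW, so λ = L/W
λ = 13.1/1.1 = 11.9091 passengers/hour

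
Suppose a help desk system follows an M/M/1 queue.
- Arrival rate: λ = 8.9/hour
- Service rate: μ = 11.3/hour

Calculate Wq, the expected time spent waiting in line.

First, compute utilization: ρ = λ/μ = 8.9/11.3 = 0.7876
For M/M/1: Wq = λ/(μ(μ-λ))
Wq = 8.9/(11.3 × (11.3-8.9))
Wq = 8.9/(11.3 × 2.40)
Wq = 0.3282 hours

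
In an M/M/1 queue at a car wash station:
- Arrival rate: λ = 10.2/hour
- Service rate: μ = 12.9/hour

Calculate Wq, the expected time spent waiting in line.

First, compute utilization: ρ = λ/μ = 10.2/12.9 = 0.7907
For M/M/1: Wq = λ/(μ(μ-λ))
Wq = 10.2/(12.9 × (12.9-10.2))
Wq = 10.2/(12.9 × 2.70)
Wq = 0.2929 hours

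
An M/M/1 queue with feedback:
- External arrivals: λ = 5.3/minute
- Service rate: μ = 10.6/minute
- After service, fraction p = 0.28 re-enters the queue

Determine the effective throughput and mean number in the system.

Effective arrival rate: λ_eff = λ/(1-p) = 5.3/(1-0.28) = 5.3/0.72 = 7.3611
ρ = λ_eff/μ = 7.3611/10.6 = 0.69444
L = ρ/(1-ρ) = 0.69444/(1-0.69444) = 2.2727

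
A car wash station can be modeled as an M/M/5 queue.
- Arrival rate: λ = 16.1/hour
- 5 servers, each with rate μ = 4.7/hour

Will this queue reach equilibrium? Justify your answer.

Stability requires ρ = λ/(cμ) < 1
ρ = 16.1/(5 × 4.7) = 16.1/23.50 = 0.6851
Since 0.6851 < 1, the system is STABLE.
The servers are busy 68.51% of the time.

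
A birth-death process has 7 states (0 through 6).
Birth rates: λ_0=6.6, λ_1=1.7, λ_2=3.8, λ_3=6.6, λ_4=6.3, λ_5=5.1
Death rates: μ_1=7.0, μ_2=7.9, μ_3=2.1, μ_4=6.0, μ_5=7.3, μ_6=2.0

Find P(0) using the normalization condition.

Ratios P(n)/P(0) = (λ₀···λₙ₋₁)/(μ₁···μₙ):
P(1)/P(0) = (6.6)/(7.0) = 0.94286
P(2)/P(0) = (6.6×1.7)/(7.0×7.9) = 0.20289
P(3)/P(0) = (6.6×1.7×3.8)/(7.0×7.9×2.1) = 0.36714
P(4)/P(0) = (6.6×1.7×3.8×6.6)/(7.0×7.9×2.1×6.0) = 0.40385
P(5)/P(0) = (6.6×1.7×3.8×6.6×6.3)/(7.0×7.9×2.1×6.0×7.3) = 0.34853
P(6)/P(0) = (6.6×1.7×3.8×6.6×6.3×5.1)/(7.0×7.9×2.1×6.0×7.3×2.0) = 0.88876

Normalization: ∑ P(n) = 1
P(0) × (1.0000 + 0.94286 + 0.20289 + 0.36714 + 0.40385 + 0.34853 + 0.88876) = 1
P(0) × 4.1540 = 1
P(0) = 1/4.1540 = 0.2407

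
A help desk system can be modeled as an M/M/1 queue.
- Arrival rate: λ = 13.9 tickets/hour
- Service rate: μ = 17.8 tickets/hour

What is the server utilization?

Server utilization: ρ = λ/μ
ρ = 13.9/17.8 = 0.7809
The server is busy 78.09% of the time.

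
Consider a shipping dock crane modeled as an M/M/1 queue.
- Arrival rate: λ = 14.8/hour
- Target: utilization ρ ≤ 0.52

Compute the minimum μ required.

ρ = λ/μ, so μ = λ/ρ
μ ≥ 14.8/0.52 = 28.4615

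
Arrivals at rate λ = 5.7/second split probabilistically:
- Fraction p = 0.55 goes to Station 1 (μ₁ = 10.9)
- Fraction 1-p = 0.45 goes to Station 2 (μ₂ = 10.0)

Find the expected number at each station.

Effective rates: λ₁ = 5.7×0.55 = 3.135, λ₂ = 5.7×0.45 = 2.565
Station 1: ρ₁ = 3.135/10.9 = 0.2876, L₁ = ρ₁/(1-ρ₁) = 0.2876/(1-0.2876) = 0.4037
Station 2: ρ₂ = 2.565/10.0 = 0.2565, L₂ = ρ₂/(1-ρ₂) = 0.2565/(1-0.2565) = 0.3450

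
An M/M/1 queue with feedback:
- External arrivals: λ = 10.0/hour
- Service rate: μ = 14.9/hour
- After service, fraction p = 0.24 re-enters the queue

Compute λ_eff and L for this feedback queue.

Effective arrival rate: λ_eff = λ/(1-p) = 10.0/(1-0.24) = 10.0/0.76 = 13.1579
ρ = λ_eff/μ = 13.1579/14.9 = 0.88308
L = ρ/(1-ρ) = 0.88308/(1-0.88308) = 7.5529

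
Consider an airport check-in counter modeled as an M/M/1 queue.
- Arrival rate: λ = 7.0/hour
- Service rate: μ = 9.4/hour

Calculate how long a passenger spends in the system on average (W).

First, compute utilization: ρ = λ/μ = 7.0/9.4 = 0.7447
For M/M/1: W = 1/(μ-λ)
W = 1/(9.4-7.0) = 1/2.40
W = 0.4167 hours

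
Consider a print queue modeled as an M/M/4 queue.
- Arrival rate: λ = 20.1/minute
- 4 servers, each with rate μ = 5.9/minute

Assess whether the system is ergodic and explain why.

Stability requires ρ = λ/(cμ) < 1
ρ = 20.1/(4 × 5.9) = 20.1/23.60 = 0.8517
Since 0.8517 < 1, the system is STABLE.
The servers are busy 85.17% of the time.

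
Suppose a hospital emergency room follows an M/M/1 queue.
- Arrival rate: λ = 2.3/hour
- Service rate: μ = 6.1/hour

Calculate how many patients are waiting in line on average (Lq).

ρ = λ/μ = 2.3/6.1 = 0.3770
For M/M/1: Lq = λ²/(μ(μ-λ))
Lq = 5.29/(6.1 × 3.80)
Lq = 0.2282 patients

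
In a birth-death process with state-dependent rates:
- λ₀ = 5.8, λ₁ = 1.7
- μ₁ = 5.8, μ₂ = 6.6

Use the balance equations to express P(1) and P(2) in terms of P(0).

Balance equations:
State 0: λ₀P₀ = μ₁P₁ → P₁ = (λ₀/μ₁)P₀ = (5.8/5.8)P₀ = 1.0000P₀
State 1: P₂ = (λ₀λ₁)/(μ₁μ₂)P₀ = (5.8×1.7)/(5.8×6.6)P₀ = 0.2576P₀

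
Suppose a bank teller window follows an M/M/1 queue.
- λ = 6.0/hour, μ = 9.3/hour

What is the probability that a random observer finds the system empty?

ρ = λ/μ = 6.0/9.3 = 0.6452
P(0) = 1 - ρ = 1 - 0.6452 = 0.3548
The server is idle 35.48% of the time.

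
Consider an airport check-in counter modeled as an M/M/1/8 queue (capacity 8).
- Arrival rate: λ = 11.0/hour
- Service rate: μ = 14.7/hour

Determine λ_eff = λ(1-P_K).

ρ = λ/μ = 11.0/14.7 = 0.7483
P₀ = (1-ρ)/(1-ρ^(K+1)) = (1-0.7483)/(1-0.7483^9) = 0.2517/0.9264 = 0.2717
P_K = P₀×ρ^K = 0.2717 × 0.7483^8 = 0.2717 × 0.09831 = 0.02671
λ_eff = λ(1-P_K) = 11.0 × (1 - 0.02671) = 11.0 × 0.97329 = 10.7062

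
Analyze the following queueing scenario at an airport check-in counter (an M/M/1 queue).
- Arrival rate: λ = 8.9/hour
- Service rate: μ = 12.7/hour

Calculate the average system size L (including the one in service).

ρ = λ/μ = 8.9/12.7 = 0.7008
For M/M/1: L = λ/(μ-λ)
L = 8.9/(12.7-8.9) = 8.9/3.80
L = 2.3421 passengers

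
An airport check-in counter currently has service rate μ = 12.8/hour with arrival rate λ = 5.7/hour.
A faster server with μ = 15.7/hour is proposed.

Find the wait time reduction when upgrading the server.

System 1: ρ₁ = 5.7/12.8 = 0.4453, W₁ = 1/(12.8-5.7) = 0.14085
System 2: ρ₂ = 5.7/15.7 = 0.3631, W₂ = 1/(15.7-5.7) = 0.10000
Improvement: (W₁-W₂)/W₁ = (0.14085-0.10000)/0.14085 = 29.00%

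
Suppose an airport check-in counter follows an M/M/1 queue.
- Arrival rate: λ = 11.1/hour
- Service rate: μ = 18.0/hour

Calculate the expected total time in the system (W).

First, compute utilization: ρ = λ/μ = 11.1/18.0 = 0.6167
For M/M/1: W = 1/(μ-λ)
W = 1/(18.0-11.1) = 1/6.90
W = 0.1449 hours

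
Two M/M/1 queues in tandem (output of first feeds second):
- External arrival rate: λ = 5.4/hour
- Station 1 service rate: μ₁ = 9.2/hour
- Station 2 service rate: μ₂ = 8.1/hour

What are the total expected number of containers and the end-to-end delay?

By Jackson's theorem, each station behaves as independent M/M/1.
Station 1: ρ₁ = 5.4/9.2 = 0.5870, L₁ = ρ₁/(1-ρ₁) = λ/(μ₁-λ) = 5.4/3.80 = 1.4211
Station 2: ρ₂ = 5.4/8.1 = 0.6667, L₂ = ρ₂/(1-ρ₂) = λ/(μ₂-λ) = 5.4/2.70 = 2.0000
Total: L = L₁ + L₂ = 1.4211 + 2.0000 = 3.4211
W = L/λ = 3.4211/5.4 = 0.6335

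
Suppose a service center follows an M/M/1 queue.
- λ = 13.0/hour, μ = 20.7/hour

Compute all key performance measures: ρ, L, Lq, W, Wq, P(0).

Step 1: ρ = λ/μ = 13.0/20.7 = 0.6280
Step 2: L = λ/(μ-λ) = 13.0/7.70 = 1.6883
Step 3: Lq = λ²/(μ(μ-λ)) = 169.00/(20.7×7.70) = 1.0603
Step 4: W = 1/(μ-λ) = 1/7.70 = 0.12987
Step 5: Wq = λ/(μ(μ-λ)) = 13.0/(20.7×7.70) = 0.08156
Step 6: P(0) = 1-ρ = 0.3720
Verify: L = λW = 13.0×0.12987 = 1.6883 ✔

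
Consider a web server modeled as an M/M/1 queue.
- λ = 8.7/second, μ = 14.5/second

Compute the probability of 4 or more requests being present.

ρ = λ/μ = 8.7/14.5 = 0.6000
P(N ≥ n) = ρⁿ
P(N ≥ 4) = 0.6000^4
P(N ≥ 4) = 0.1296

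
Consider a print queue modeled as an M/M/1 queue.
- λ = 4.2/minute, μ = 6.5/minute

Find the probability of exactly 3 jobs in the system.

ρ = λ/μ = 4.2/6.5 = 0.64615
P(n) = (1-ρ)ρⁿ
P(3) = (1-0.64615) × 0.64615^3
P(3) = 0.3538 × 0.2698
P(3) = 0.09546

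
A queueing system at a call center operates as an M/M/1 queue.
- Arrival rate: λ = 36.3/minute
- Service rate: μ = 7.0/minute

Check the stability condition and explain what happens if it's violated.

Stability requires ρ = λ/(cμ) < 1
ρ = 36.3/(1 × 7.0) = 36.3/7.00 = 5.1857
Since 5.1857 ≥ 1, the system is UNSTABLE.
Queue grows without bound. Need μ > λ = 36.3.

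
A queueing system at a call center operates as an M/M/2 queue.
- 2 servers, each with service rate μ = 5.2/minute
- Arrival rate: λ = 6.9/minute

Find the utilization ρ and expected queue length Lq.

Traffic intensity: ρ = λ/(cμ) = 6.9/(2×5.2) = 0.6635
Since ρ = 0.6635 < 1, system is stable.
Offered load a = λ/μ = cρ = 6.9/5.2 = 1.3269
P₀ = [ Σₙ₌₀^1 aⁿ/n! + a^2/(2!(1-ρ)) ]⁻¹
Σ = a^0/0! + a^1/1! = 1.0000 + 1.3269 = 2.3269
a^2/(2!(1-ρ)) = 1.7607/(2 × 0.33654) = 2.6159
P₀ = 1/(2.3269 + 2.6159) = 0.2023
Lq = P₀·a^2·ρ / (2!(1-ρ)²) = 0.20231 × 1.7607 × 0.66346 / (2 × 0.11326) = 1.0433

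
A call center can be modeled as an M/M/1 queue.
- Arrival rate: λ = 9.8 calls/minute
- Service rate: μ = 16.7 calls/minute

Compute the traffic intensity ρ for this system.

Server utilization: ρ = λ/μ
ρ = 9.8/16.7 = 0.5868
The server is busy 58.68% of the time.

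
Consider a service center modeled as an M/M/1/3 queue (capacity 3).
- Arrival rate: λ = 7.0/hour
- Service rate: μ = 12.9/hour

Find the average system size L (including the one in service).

ρ = λ/μ = 7.0/12.9 = 0.54264
P₀ = (1-ρ)/(1-ρ^(K+1)) = (1-0.54264)/(1-0.54264^4) = 0.4574/0.9133 = 0.5008
P_K = P₀×ρ^K = 0.500780 × 0.54264^3 = 0.500780 × 0.159785 = 0.08002
L = ρ[1 - (K+1)ρ^K + Kρ^(K+1)] / [(1-ρ)(1-ρ^(K+1))]
L = 0.54264 × (1 - 4×0.1598 + 3×0.08671) / ((1 - 0.54264) × (1 - 0.08671)) = 0.8067 customers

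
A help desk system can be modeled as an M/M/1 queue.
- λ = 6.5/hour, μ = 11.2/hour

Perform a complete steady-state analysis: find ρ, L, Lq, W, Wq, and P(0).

Step 1: ρ = λ/μ = 6.5/11.2 = 0.5804
Step 2: L = λ/(μ-λ) = 6.5/4.70 = 1.3830
Step 3: Lq = λ²/(μ(μ-λ)) = 42.25/(11.2×4.70) = 0.8026
Step 4: W = 1/(μ-λ) = 1/4.70 = 0.21277
Step 5: Wq = λ/(μ(μ-λ)) = 6.5/(11.2×4.70) = 0.1235
Step 6: P(0) = 1-ρ = 0.4196
Verify: L = λW = 6.5×0.21277 = 1.3830 ✔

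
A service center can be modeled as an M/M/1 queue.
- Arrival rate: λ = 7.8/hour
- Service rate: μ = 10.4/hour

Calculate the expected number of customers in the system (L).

ρ = λ/μ = 7.8/10.4 = 0.7500
For M/M/1: L = λ/(μ-λ)
L = 7.8/(10.4-7.8) = 7.8/2.60
L = 3.0000 customers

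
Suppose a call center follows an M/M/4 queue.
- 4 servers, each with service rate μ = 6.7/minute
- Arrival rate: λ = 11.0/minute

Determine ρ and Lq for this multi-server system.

Traffic intensity: ρ = λ/(cμ) = 11.0/(4×6.7) = 0.4104
Since ρ = 0.4104 < 1, system is stable.
Offered load a = λ/μ = cρ = 11.0/6.7 = 1.6418
P₀ = [ Σₙ₌₀^3 aⁿ/n! + a^4/(4!(1-ρ)) ]⁻¹
Σ = a^0/0! + a^1/1! + a^2/2! + a^3/3! = 1.0000 + 1.6418 + 1.3477 + 0.7376 = 4.7271
a^4/(4!(1-ρ)) = 7.2656/(24 × 0.5896) = 0.5135
P₀ = 1/(4.7271 + 0.5135) = 0.1908
Lq = P₀·a^4·ρ / (4!(1-ρ)²) = 0.19082 × 7.2656 × 0.41045 / (24 × 0.34757) = 0.06822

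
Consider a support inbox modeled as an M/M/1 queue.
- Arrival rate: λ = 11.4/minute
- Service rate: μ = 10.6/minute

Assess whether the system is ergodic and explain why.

Stability requires ρ = λ/(cμ) < 1
ρ = 11.4/(1 × 10.6) = 11.4/10.60 = 1.0755
Since 1.0755 ≥ 1, the system is UNSTABLE.
Queue grows without bound. Need μ > λ = 11.4.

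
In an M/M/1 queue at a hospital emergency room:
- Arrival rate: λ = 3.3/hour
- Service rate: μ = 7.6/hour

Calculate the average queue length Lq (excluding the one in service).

ρ = λ/μ = 3.3/7.6 = 0.4342
For M/M/1: Lq = λ²/(μ(μ-λ))
Lq = 10.89/(7.6 × 4.30)
Lq = 0.3332 patients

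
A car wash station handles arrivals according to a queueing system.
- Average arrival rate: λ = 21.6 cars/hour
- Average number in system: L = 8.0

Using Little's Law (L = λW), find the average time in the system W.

Little's Law: L = λW, so W = L/λ
W = 8.0/21.6 = 0.3704 hours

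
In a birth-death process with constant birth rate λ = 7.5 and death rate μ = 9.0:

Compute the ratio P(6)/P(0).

For constant rates: P(n)/P(0) = (λ/μ)^n
P(6)/P(0) = (7.5/9.0)^6 = 0.83333^6 = 0.3349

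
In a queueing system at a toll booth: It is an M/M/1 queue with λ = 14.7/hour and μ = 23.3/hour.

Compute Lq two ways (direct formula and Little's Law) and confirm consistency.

Method 1 (direct): Lq = λ²/(μ(μ-λ)) = 216.09/(23.3 × 8.60) = 1.0784

Method 2 (Little's Law):
W = 1/(μ-λ) = 1/8.60 = 0.11628
Wq = W - 1/μ = 0.11628 - 0.042918 = 0.07336
Lq = λWq = 14.7 × 0.07336 = 1.0784 ✔ (matches Method 1)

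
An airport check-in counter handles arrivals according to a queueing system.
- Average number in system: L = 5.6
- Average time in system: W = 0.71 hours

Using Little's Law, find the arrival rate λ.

Little's Law: L = λW, so λ = L/W
λ = 5.6/0.71 = 7.8873 passengers/hour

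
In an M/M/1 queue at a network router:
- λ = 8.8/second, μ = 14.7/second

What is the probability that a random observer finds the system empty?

ρ = λ/μ = 8.8/14.7 = 0.5986
P(0) = 1 - ρ = 1 - 0.5986 = 0.4014
The server is idle 40.14% of the time.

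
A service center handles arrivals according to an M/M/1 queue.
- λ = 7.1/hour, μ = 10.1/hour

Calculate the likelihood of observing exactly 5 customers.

ρ = λ/μ = 7.1/10.1 = 0.70297
P(n) = (1-ρ)ρⁿ
P(5) = (1-0.70297) × 0.70297^5
P(5) = 0.2970 × 0.1717
P(5) = 0.05099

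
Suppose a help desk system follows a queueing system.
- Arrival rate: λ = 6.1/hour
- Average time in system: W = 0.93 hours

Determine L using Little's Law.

Little's Law: L = λW
L = 6.1 × 0.93 = 5.6730 tickets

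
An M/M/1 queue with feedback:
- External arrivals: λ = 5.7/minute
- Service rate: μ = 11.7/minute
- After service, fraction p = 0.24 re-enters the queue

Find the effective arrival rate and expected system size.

Effective arrival rate: λ_eff = λ/(1-p) = 5.7/(1-0.24) = 5.7/0.76 = 7.5000
ρ = λ_eff/μ = 7.5000/11.7 = 0.64103
L = ρ/(1-ρ) = 0.64103/(1-0.64103) = 1.7857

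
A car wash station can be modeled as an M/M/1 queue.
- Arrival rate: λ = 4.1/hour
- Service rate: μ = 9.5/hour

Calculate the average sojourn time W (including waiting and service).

First, compute utilization: ρ = λ/μ = 4.1/9.5 = 0.4316
For M/M/1: W = 1/(μ-λ)
W = 1/(9.5-4.1) = 1/5.40
W = 0.1852 hours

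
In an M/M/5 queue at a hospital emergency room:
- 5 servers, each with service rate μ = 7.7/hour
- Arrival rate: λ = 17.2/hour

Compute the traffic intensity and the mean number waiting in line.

Traffic intensity: ρ = λ/(cμ) = 17.2/(5×7.7) = 0.4468
Since ρ = 0.4468 < 1, system is stable.
Offered load a = λ/μ = cρ = 17.2/7.7 = 2.2338
P₀ = [ Σₙ₌₀^4 aⁿ/n! + a^5/(5!(1-ρ)) ]⁻¹
Σ = a^0/0! + a^1/1! + a^2/2! + a^3/3! + a^4/4! = 1.00000 + 2.23377 + 2.49486 + 1.85764 + 1.03738 = 8.6236
a^5/(5!(1-ρ)) = 55.6146/(120 × 0.55325) = 0.8377
P₀ = 1/(8.6236 + 0.8377) = 0.1057
Lq = P₀·a^5·ρ / (5!(1-ρ)²) = 0.1057 × 55.6146 × 0.4468 / (120 × 0.3061) = 0.07150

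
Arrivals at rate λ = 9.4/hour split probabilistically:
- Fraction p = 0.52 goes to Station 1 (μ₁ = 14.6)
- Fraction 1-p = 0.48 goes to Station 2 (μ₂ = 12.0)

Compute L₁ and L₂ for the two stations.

Effective rates: λ₁ = 9.4×0.52 = 4.888, λ₂ = 9.4×0.48 = 4.512
Station 1: ρ₁ = 4.888/14.6 = 0.3348, L₁ = ρ₁/(1-ρ₁) = 0.3348/(1-0.3348) = 0.5033
Station 2: ρ₂ = 4.512/12.0 = 0.3760, L₂ = ρ₂/(1-ρ₂) = 0.3760/(1-0.3760) = 0.6026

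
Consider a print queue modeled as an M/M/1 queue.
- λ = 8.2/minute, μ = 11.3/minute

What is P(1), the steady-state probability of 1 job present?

ρ = λ/μ = 8.2/11.3 = 0.7257
P(n) = (1-ρ)ρⁿ
P(1) = (1-0.7257) × 0.7257^1
P(1) = 0.2743 × 0.7257
P(1) = 0.1991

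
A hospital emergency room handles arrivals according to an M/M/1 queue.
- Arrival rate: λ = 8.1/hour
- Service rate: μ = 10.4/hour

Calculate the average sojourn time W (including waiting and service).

First, compute utilization: ρ = λ/μ = 8.1/10.4 = 0.7788
For M/M/1: W = 1/(μ-λ)
W = 1/(10.4-8.1) = 1/2.30
W = 0.4348 hours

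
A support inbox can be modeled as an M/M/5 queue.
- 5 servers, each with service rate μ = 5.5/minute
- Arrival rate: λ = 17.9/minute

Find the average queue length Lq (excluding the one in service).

Traffic intensity: ρ = λ/(cμ) = 17.9/(5×5.5) = 0.6509
Since ρ = 0.6509 < 1, system is stable.
Offered load a = λ/μ = cρ = 17.9/5.5 = 3.2545
P₀ = [ Σₙ₌₀^4 aⁿ/n! + a^5/(5!(1-ρ)) ]⁻¹
Σ = a^0/0! + a^1/1! + a^2/2! + a^3/3! + a^4/4! = 1.0000 + 3.2545 + 5.2960 + 5.7454 + 4.6747 = 19.9706
a^5/(5!(1-ρ)) = 365.1335/(120 × 0.34909) = 8.7163
P₀ = 1/(19.9706 + 8.7163) = 0.03486
Lq = P₀·a^5·ρ / (5!(1-ρ)²) = 0.0348591 × 365.1335 × 0.650909 / (120 × 0.121864) = 0.5665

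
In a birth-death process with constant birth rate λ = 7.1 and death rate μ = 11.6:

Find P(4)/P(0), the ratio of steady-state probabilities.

For constant rates: P(n)/P(0) = (λ/μ)^n
P(4)/P(0) = (7.1/11.6)^4 = 0.61207^4 = 0.1403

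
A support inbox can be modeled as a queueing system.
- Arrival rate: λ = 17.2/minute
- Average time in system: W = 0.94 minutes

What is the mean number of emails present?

Little's Law: L = λW
L = 17.2 × 0.94 = 16.1680 emails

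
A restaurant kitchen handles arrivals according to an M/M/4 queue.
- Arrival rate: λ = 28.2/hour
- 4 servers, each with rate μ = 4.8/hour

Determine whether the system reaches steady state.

Stability requires ρ = λ/(cμ) < 1
ρ = 28.2/(4 × 4.8) = 28.2/19.20 = 1.4688
Since 1.4688 ≥ 1, the system is UNSTABLE.
Need c > λ/μ = 28.2/4.8 = 5.88.
Minimum servers needed: c = 6.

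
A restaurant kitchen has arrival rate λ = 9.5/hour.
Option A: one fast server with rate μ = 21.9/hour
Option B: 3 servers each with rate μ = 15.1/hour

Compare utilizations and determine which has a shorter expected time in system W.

Option A: single server μ = 21.9 (M/M/1)
  ρ_A = 9.5/21.9 = 0.4338
  W_A = 1/(μ-λ) = 1/(21.9-9.5) = 1/12.40 = 0.08065

Option B: 3 servers μ = 15.1 (M/M/3)
  ρ_B = λ/(cμ) = 9.5/(3×15.1) = 0.2097
  Offered load a = λ/μ = cρ = 9.5/15.1 = 0.6291
  P₀ = [ Σₙ₌₀^2 aⁿ/n! + a^3/(3!(1-ρ)) ]⁻¹
  Σ = a^0/0! + a^1/1! + a^2/2! = 1.0000 + 0.6291 + 0.1979 = 1.8270
  a^3/(3!(1-ρ)) = 0.24902/(6 × 0.79029) = 0.05252
  P₀ = 1/(1.82705 + 0.0525175) = 0.5320
  Lq = P₀·a^3·ρ / (3!(1-ρ)²) = 0.532038 × 0.249023 × 0.209713 / (6 × 0.624554) = 0.007415
  Wq_B = Lq/λ = 0.007415/9.5 = 0.0007805
  W_B = Wq_B + 1/μ = 0.0007805 + 0.06623 = 0.06701

Since W_B = 0.06701 < W_A = 0.08065, Option B (multiple servers) has the shorter time in system.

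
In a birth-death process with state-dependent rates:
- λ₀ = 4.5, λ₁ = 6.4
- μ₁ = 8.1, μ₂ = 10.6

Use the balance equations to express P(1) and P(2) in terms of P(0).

Balance equations:
State 0: λ₀P₀ = μ₁P₁ → P₁ = (λ₀/μ₁)P₀ = (4.5/8.1)P₀ = 0.5556P₀
State 1: P₂ = (λ₀λ₁)/(μ₁μ₂)P₀ = (4.5×6.4)/(8.1×10.6)P₀ = 0.3354P₀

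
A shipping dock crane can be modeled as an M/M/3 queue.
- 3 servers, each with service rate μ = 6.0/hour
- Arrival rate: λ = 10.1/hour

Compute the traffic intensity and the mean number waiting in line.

Traffic intensity: ρ = λ/(cμ) = 10.1/(3×6.0) = 0.5611
Since ρ = 0.5611 < 1, system is stable.
Offered load a = λ/μ = cρ = 10.1/6.0 = 1.6833
P₀ = [ Σₙ₌₀^2 aⁿ/n! + a^3/(3!(1-ρ)) ]⁻¹
Σ = a^0/0! + a^1/1! + a^2/2! = 1.0000 + 1.6833 + 1.4168 = 4.1001
a^3/(3!(1-ρ)) = 4.76991/(6 × 0.438889) = 1.8114
P₀ = 1/(4.1001 + 1.8114) = 0.1692
Lq = P₀·a^3·ρ / (3!(1-ρ)²) = 0.16916 × 4.7699 × 0.56111 / (6 × 0.19262) = 0.3917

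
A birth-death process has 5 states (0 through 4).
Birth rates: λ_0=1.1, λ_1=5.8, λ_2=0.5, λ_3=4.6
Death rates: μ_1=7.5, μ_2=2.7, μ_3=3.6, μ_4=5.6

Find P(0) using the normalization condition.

Ratios P(n)/P(0) = (λ₀···λₙ₋₁)/(μ₁···μₙ):
P(1)/P(0) = (1.1)/(7.5) = 0.14667
P(2)/P(0) = (1.1×5.8)/(7.5×2.7) = 0.31506
P(3)/P(0) = (1.1×5.8×0.5)/(7.5×2.7×3.6) = 0.043759
P(4)/P(0) = (1.1×5.8×0.5×4.6)/(7.5×2.7×3.6×5.6) = 0.035945

Normalization: ∑ P(n) = 1
P(0) × (1.0000 + 0.14667 + 0.31506 + 0.043759 + 0.035945) = 1
P(0) × 1.54143 = 1
P(0) = 1/1.54143 = 0.6487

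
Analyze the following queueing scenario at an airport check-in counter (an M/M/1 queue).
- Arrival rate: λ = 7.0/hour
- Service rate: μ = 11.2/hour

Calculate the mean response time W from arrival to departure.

First, compute utilization: ρ = λ/μ = 7.0/11.2 = 0.6250
For M/M/1: W = 1/(μ-λ)
W = 1/(11.2-7.0) = 1/4.20
W = 0.2381 hours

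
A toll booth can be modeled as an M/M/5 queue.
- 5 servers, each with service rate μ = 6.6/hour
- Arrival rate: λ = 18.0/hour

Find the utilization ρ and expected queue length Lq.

Traffic intensity: ρ = λ/(cμ) = 18.0/(5×6.6) = 0.5455
Since ρ = 0.5455 < 1, system is stable.
Offered load a = λ/μ = cρ = 18.0/6.6 = 2.7273
P₀ = [ Σₙ₌₀^4 aⁿ/n! + a^5/(5!(1-ρ)) ]⁻¹
Σ = a^0/0! + a^1/1! + a^2/2! + a^3/3! + a^4/4! = 1.0000 + 2.7273 + 3.7190 + 3.3809 + 2.3052 = 13.1324
a^5/(5!(1-ρ)) = 150.8839/(120 × 0.45455) = 2.7662
P₀ = 1/(13.1324 + 2.7662) = 0.06290
Lq = P₀·a^5·ρ / (5!(1-ρ)²) = 0.06290 × 150.8839 × 0.5455 / (120 × 0.2066) = 0.2088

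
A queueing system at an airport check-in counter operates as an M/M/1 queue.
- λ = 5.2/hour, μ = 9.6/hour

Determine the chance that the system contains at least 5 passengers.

ρ = λ/μ = 5.2/9.6 = 0.54167
P(N ≥ n) = ρⁿ
P(N ≥ 5) = 0.54167^5
P(N ≥ 5) = 0.04663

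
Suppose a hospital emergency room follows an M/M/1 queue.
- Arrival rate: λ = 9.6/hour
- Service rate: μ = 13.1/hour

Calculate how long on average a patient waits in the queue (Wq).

First, compute utilization: ρ = λ/μ = 9.6/13.1 = 0.7328
For M/M/1: Wq = λ/(μ(μ-λ))
Wq = 9.6/(13.1 × (13.1-9.6))
Wq = 9.6/(13.1 × 3.50)
Wq = 0.2094 hours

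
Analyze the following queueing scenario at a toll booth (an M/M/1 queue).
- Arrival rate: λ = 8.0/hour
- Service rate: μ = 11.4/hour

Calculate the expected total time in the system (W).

First, compute utilization: ρ = λ/μ = 8.0/11.4 = 0.7018
For M/M/1: W = 1/(μ-λ)
W = 1/(11.4-8.0) = 1/3.40
W = 0.2941 hours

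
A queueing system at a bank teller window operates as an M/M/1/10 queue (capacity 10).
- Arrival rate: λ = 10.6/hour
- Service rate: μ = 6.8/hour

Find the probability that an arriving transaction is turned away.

ρ = λ/μ = 10.6/6.8 = 1.558824
P₀ = (1-ρ)/(1-ρ^(K+1)) = (1-1.558824)/(1-1.558824^11) = -0.5588/-131.0590 = 0.004264
P_K = P₀×ρ^K = 0.004264 × 1.558824^10 = 0.004264 × 84.7171 = 0.3612
Blocking probability = 36.12%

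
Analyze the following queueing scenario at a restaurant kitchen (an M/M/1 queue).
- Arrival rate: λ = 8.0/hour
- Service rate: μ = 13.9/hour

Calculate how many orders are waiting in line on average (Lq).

ρ = λ/μ = 8.0/13.9 = 0.5755
For M/M/1: Lq = λ²/(μ(μ-λ))
Lq = 64.00/(13.9 × 5.90)
Lq = 0.7804 orders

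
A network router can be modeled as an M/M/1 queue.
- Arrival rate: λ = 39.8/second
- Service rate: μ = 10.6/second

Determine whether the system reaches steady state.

Stability requires ρ = λ/(cμ) < 1
ρ = 39.8/(1 × 10.6) = 39.8/10.60 = 3.7547
Since 3.7547 ≥ 1, the system is UNSTABLE.
Queue grows without bound. Need μ > λ = 39.8.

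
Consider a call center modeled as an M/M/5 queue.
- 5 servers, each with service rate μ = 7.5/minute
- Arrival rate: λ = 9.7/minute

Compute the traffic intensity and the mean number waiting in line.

Traffic intensity: ρ = λ/(cμ) = 9.7/(5×7.5) = 0.2587
Since ρ = 0.2587 < 1, system is stable.
Offered load a = λ/μ = cρ = 9.7/7.5 = 1.2933
P₀ = [ Σₙ₌₀^4 aⁿ/n! + a^5/(5!(1-ρ)) ]⁻¹
Σ = a^0/0! + a^1/1! + a^2/2! + a^3/3! + a^4/4! = 1.0000 + 1.2933 + 0.83636 + 0.36056 + 0.11658 = 3.6068
a^5/(5!(1-ρ)) = 3.6187/(120 × 0.7413) = 0.04068
P₀ = 1/(3.6068 + 0.04068) = 0.2742
Lq = P₀·a^5·ρ / (5!(1-ρ)²) = 0.27416 × 3.6187 × 0.25867 / (120 × 0.54958) = 0.003891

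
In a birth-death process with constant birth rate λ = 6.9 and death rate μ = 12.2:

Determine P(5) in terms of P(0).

For constant rates: P(n)/P(0) = (λ/μ)^n
P(5)/P(0) = (6.9/12.2)^5 = 0.56557^5 = 0.05787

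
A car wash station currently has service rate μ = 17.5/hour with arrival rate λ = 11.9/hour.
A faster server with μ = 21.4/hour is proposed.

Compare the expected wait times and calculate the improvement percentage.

System 1: ρ₁ = 11.9/17.5 = 0.6800, W₁ = 1/(17.5-11.9) = 0.17857
System 2: ρ₂ = 11.9/21.4 = 0.5561, W₂ = 1/(21.4-11.9) = 0.10526
Improvement: (W₁-W₂)/W₁ = (0.17857-0.10526)/0.17857 = 41.05%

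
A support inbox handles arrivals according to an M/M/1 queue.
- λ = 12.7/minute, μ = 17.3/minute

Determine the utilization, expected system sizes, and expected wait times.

Step 1: ρ = λ/μ = 12.7/17.3 = 0.7341
Step 2: L = λ/(μ-λ) = 12.7/4.60 = 2.7609
Step 3: Lq = λ²/(μ(μ-λ)) = 161.29/(17.3×4.60) = 2.0268
Step 4: W = 1/(μ-λ) = 1/4.60 = 0.21739
Step 5: Wq = λ/(μ(μ-λ)) = 12.7/(17.3×4.60) = 0.1596
Step 6: P(0) = 1-ρ = 0.2659
Verify: L = λW = 12.7×0.21739 = 2.7609 ✔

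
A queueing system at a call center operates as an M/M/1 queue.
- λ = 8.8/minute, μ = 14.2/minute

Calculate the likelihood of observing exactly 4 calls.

ρ = λ/μ = 8.8/14.2 = 0.6197
P(n) = (1-ρ)ρⁿ
P(4) = (1-0.6197) × 0.6197^4
P(4) = 0.3803 × 0.1475
P(4) = 0.05609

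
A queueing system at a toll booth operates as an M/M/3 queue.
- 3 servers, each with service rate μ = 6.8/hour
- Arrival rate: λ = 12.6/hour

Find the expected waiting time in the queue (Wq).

Traffic intensity: ρ = λ/(cμ) = 12.6/(3×6.8) = 0.6176
Since ρ = 0.6176 < 1, system is stable.
Offered load a = λ/μ = cρ = 12.6/6.8 = 1.8529
P₀ = [ Σₙ₌₀^2 aⁿ/n! + a^3/(3!(1-ρ)) ]⁻¹
Σ = a^0/0! + a^1/1! + a^2/2! = 1.0000 + 1.8529 + 1.7167 = 4.5696
a^3/(3!(1-ρ)) = 6.36187/(6 × 0.382353) = 2.7731
P₀ = 1/(4.5696 + 2.7731) = 0.1362
Lq = P₀·a^3·ρ / (3!(1-ρ)²) = 0.1362 × 6.3619 × 0.6176 / (6 × 0.1462) = 0.6101
Wq = Lq/λ = 0.6101/12.6 = 0.04842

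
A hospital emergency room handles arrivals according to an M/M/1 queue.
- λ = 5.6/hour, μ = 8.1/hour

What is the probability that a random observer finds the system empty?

ρ = λ/μ = 5.6/8.1 = 0.6914
P(0) = 1 - ρ = 1 - 0.6914 = 0.3086
The server is idle 30.86% of the time.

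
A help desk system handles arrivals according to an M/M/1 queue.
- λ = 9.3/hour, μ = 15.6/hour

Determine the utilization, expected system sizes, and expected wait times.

Step 1: ρ = λ/μ = 9.3/15.6 = 0.5962
Step 2: L = λ/(μ-λ) = 9.3/6.30 = 1.4762
Step 3: Lq = λ²/(μ(μ-λ)) = 86.49/(15.6×6.30) = 0.8800
Step 4: W = 1/(μ-λ) = 1/6.30 = 0.15873
Step 5: Wq = λ/(μ(μ-λ)) = 9.3/(15.6×6.30) = 0.09463
Step 6: P(0) = 1-ρ = 0.4038
Verify: L = λW = 9.3×0.15873 = 1.4762 ✔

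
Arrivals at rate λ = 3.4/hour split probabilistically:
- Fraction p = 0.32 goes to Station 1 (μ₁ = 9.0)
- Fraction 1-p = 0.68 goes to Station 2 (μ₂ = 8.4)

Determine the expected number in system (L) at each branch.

Effective rates: λ₁ = 3.4×0.32 = 1.088, λ₂ = 3.4×0.68 = 2.312
Station 1: ρ₁ = 1.088/9.0 = 0.1209, L₁ = ρ₁/(1-ρ₁) = 0.1209/(1-0.1209) = 0.1375
Station 2: ρ₂ = 2.312/8.4 = 0.27524, L₂ = ρ₂/(1-ρ₂) = 0.27524/(1-0.27524) = 0.3798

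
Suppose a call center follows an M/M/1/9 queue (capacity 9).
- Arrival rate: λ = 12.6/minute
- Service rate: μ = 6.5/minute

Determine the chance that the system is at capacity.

ρ = λ/μ = 12.6/6.5 = 1.9385
P₀ = (1-ρ)/(1-ρ^(K+1)) = (1-1.9385)/(1-1.9385^10) = -0.9385/-748.3040 = 0.001254
P_K = P₀×ρ^K = 0.0012542 × 1.9385^9 = 0.0012542 × 386.5380 = 0.4848
Blocking probability = 48.48%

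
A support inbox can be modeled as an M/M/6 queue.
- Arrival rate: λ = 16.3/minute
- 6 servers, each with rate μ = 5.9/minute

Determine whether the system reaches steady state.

Stability requires ρ = λ/(cμ) < 1
ρ = 16.3/(6 × 5.9) = 16.3/35.40 = 0.4605
Since 0.4605 < 1, the system is STABLE.
The servers are busy 46.05% of the time.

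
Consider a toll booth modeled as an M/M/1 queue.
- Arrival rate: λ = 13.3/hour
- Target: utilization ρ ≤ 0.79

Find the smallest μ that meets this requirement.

ρ = λ/μ, so μ = λ/ρ
μ ≥ 13.3/0.79 = 16.8354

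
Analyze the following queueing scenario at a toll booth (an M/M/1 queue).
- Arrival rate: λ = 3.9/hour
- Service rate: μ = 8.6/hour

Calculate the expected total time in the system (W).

First, compute utilization: ρ = λ/μ = 3.9/8.6 = 0.4535
For M/M/1: W = 1/(μ-λ)
W = 1/(8.6-3.9) = 1/4.70
W = 0.2128 hours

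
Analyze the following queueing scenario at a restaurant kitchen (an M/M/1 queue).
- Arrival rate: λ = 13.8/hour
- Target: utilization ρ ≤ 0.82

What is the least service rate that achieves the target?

ρ = λ/μ, so μ = λ/ρ
μ ≥ 13.8/0.82 = 16.8293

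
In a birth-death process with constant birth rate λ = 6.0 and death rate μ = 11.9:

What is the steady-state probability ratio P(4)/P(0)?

For constant rates: P(n)/P(0) = (λ/μ)^n
P(4)/P(0) = (6.0/11.9)^4 = 0.5042^4 = 0.06463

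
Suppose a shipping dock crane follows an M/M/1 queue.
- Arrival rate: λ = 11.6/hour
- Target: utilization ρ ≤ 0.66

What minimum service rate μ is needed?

ρ = λ/μ, so μ = λ/ρ
μ ≥ 11.6/0.66 = 17.5758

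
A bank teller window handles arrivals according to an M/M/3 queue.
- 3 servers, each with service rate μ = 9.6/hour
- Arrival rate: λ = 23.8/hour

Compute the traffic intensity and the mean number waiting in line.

Traffic intensity: ρ = λ/(cμ) = 23.8/(3×9.6) = 0.8264
Since ρ = 0.8264 < 1, system is stable.
Offered load a = λ/μ = cρ = 23.8/9.6 = 2.4792
P₀ = [ Σₙ₌₀^2 aⁿ/n! + a^3/(3!(1-ρ)) ]⁻¹
Σ = a^0/0! + a^1/1! + a^2/2! = 1.0000 + 2.4792 + 3.0731 = 6.5523
a^3/(3!(1-ρ)) = 15.2376/(6 × 0.173611) = 14.6281
P₀ = 1/(6.5523 + 14.6281) = 0.04721
Lq = P₀·a^3·ρ / (3!(1-ρ)²) = 0.0472134 × 15.2376 × 0.826389 / (6 × 0.0301408) = 3.2875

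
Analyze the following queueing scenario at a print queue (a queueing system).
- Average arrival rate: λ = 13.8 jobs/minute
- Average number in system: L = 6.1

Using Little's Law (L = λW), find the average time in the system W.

Little's Law: L = λW, so W = L/λ
W = 6.1/13.8 = 0.4420 minutes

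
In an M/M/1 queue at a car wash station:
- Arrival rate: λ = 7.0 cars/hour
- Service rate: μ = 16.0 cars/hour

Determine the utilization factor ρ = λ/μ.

Server utilization: ρ = λ/μ
ρ = 7.0/16.0 = 0.4375
The server is busy 43.75% of the time.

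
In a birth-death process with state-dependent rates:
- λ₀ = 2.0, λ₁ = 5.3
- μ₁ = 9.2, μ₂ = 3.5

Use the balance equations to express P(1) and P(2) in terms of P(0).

Balance equations:
State 0: λ₀P₀ = μ₁P₁ → P₁ = (λ₀/μ₁)P₀ = (2.0/9.2)P₀ = 0.2174P₀
State 1: P₂ = (λ₀λ₁)/(μ₁μ₂)P₀ = (2.0×5.3)/(9.2×3.5)P₀ = 0.3292P₀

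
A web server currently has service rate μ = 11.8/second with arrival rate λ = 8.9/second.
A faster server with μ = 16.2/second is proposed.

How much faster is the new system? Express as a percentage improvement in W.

System 1: ρ₁ = 8.9/11.8 = 0.7542, W₁ = 1/(11.8-8.9) = 0.3448
System 2: ρ₂ = 8.9/16.2 = 0.5494, W₂ = 1/(16.2-8.9) = 0.1370
Improvement: (W₁-W₂)/W₁ = (0.3448-0.1370)/0.3448 = 60.27%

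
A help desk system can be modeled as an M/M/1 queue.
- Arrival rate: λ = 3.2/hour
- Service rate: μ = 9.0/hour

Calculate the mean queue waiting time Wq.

First, compute utilization: ρ = λ/μ = 3.2/9.0 = 0.3556
For M/M/1: Wq = λ/(μ(μ-λ))
Wq = 3.2/(9.0 × (9.0-3.2))
Wq = 3.2/(9.0 × 5.80)
Wq = 0.06130 hours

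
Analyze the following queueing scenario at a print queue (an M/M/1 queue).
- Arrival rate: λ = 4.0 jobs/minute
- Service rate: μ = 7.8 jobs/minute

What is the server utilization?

Server utilization: ρ = λ/μ
ρ = 4.0/7.8 = 0.5128
The server is busy 51.28% of the time.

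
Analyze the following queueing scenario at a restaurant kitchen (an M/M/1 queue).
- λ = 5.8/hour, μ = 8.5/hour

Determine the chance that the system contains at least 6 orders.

ρ = λ/μ = 5.8/8.5 = 0.68235
P(N ≥ n) = ρⁿ
P(N ≥ 6) = 0.68235^6
P(N ≥ 6) = 0.1009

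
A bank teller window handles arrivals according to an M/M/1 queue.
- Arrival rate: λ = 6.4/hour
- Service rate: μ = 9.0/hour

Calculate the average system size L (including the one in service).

ρ = λ/μ = 6.4/9.0 = 0.7111
For M/M/1: L = λ/(μ-λ)
L = 6.4/(9.0-6.4) = 6.4/2.60
L = 2.4615 transactions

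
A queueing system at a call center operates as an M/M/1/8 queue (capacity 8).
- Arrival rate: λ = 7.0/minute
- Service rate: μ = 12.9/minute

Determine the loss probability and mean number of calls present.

ρ = λ/μ = 7.0/12.9 = 0.54264
P₀ = (1-ρ)/(1-ρ^(K+1)) = (1-0.54264)/(1-0.54264^9) = 0.45736/0.99592 = 0.4592
P_K = P₀×ρ^K = 0.4592 × 0.54264^8 = 0.4592 × 0.007518 = 0.003452
Blocking probability P_8 = 0.003452 (0.35%)
L = ρ[1 - (K+1)ρ^K + Kρ^(K+1)] / [(1-ρ)(1-ρ^(K+1))]
L = 0.54264 × (1 - 9×0.007518 + 8×0.004079) / ((1 - 0.54264) × (1 - 0.004079)) = 1.1496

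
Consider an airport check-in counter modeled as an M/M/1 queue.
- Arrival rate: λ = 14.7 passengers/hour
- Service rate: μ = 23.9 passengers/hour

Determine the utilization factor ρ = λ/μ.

Server utilization: ρ = λ/μ
ρ = 14.7/23.9 = 0.6151
The server is busy 61.51% of the time.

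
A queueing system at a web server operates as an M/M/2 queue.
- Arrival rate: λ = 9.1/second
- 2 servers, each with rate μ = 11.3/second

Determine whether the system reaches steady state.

Stability requires ρ = λ/(cμ) < 1
ρ = 9.1/(2 × 11.3) = 9.1/22.60 = 0.4027
Since 0.4027 < 1, the system is STABLE.
The servers are busy 40.27% of the time.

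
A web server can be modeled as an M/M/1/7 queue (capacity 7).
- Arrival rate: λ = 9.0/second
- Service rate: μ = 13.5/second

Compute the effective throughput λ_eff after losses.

ρ = λ/μ = 9.0/13.5 = 0.66667
P₀ = (1-ρ)/(1-ρ^(K+1)) = (1-0.66667)/(1-0.66667^8) = 0.33333/0.96098 = 0.3469
P_K = P₀×ρ^K = 0.3469 × 0.66667^7 = 0.3469 × 0.05853 = 0.02030
λ_eff = λ(1-P_K) = 9.0 × (1 - 0.02030) = 9.0 × 0.9797 = 8.8173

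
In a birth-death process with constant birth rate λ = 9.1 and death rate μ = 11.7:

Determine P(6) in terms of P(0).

For constant rates: P(n)/P(0) = (λ/μ)^n
P(6)/P(0) = (9.1/11.7)^6 = 0.7778^6 = 0.2214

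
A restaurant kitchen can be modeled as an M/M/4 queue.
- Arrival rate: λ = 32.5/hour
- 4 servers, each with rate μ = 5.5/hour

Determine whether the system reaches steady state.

Stability requires ρ = λ/(cμ) < 1
ρ = 32.5/(4 × 5.5) = 32.5/22.00 = 1.4773
Since 1.4773 ≥ 1, the system is UNSTABLE.
Need c > λ/μ = 32.5/5.5 = 5.91.
Minimum servers needed: c = 6.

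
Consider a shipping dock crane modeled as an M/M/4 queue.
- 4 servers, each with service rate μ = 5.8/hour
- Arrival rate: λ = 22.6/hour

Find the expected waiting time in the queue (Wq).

Traffic intensity: ρ = λ/(cμ) = 22.6/(4×5.8) = 0.9741
Since ρ = 0.9741 < 1, system is stable.
Offered load a = λ/μ = cρ = 22.6/5.8 = 3.8966
P₀ = [ Σₙ₌₀^3 aⁿ/n! + a^4/(4!(1-ρ)) ]⁻¹
Σ = a^0/0! + a^1/1! + a^2/2! + a^3/3! = 1.00000 + 3.89655 + 7.59156 + 9.86030 = 22.3484
a^4/(4!(1-ρ)) = 230.5270/(24 × 0.02586207) = 371.4046
P₀ = 1/(22.3484 + 371.4046) = 0.002540
Lq = P₀·a^4·ρ / (4!(1-ρ)²) = 0.002539663 × 230.5270 × 0.9741379 / (24 × 0.0006688466) = 35.5288
Wq = Lq/λ = 35.5288/22.6 = 1.5721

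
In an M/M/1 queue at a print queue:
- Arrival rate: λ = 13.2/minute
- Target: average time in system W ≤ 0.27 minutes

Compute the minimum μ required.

For M/M/1: W = 1/(μ-λ)
Need W ≤ 0.27, so 1/(μ-λ) ≤ 0.27
μ - λ ≥ 1/0.27 = 3.7037
μ ≥ 13.2 + 3.7037 = 16.9037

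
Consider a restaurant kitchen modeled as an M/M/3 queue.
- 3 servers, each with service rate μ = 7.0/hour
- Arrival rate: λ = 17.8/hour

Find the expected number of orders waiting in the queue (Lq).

Traffic intensity: ρ = λ/(cμ) = 17.8/(3×7.0) = 0.8476
Since ρ = 0.8476 < 1, system is stable.
Offered load a = λ/μ = cρ = 17.8/7.0 = 2.5429
P₀ = [ Σₙ₌₀^2 aⁿ/n! + a^3/(3!(1-ρ)) ]⁻¹
Σ = a^0/0! + a^1/1! + a^2/2! = 1.00000 + 2.54286 + 3.23306 = 6.7759
a^3/(3!(1-ρ)) = 16.4424/(6 × 0.152381) = 17.9839
P₀ = 1/(6.7759 + 17.9839) = 0.04039
Lq = P₀·a^3·ρ / (3!(1-ρ)²) = 0.040388 × 16.4424 × 0.84762 / (6 × 0.023220) = 4.0402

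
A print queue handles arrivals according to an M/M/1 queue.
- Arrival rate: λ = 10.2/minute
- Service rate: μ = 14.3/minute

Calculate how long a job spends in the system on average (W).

First, compute utilization: ρ = λ/μ = 10.2/14.3 = 0.7133
For M/M/1: W = 1/(μ-λ)
W = 1/(14.3-10.2) = 1/4.10
W = 0.2439 minutes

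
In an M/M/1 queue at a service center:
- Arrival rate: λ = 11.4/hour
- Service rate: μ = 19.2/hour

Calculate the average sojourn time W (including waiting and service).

First, compute utilization: ρ = λ/μ = 11.4/19.2 = 0.5938
For M/M/1: W = 1/(μ-λ)
W = 1/(19.2-11.4) = 1/7.80
W = 0.1282 hours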